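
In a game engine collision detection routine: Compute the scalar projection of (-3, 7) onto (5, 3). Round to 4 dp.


u.v = 6, |v| = sqrt(34) = 5.831
Scalar projection = u.v / |v| = 6 / sqrt(34) = 1.029

1.029


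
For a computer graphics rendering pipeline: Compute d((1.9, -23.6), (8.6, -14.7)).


dx=6.7, dy=8.9
d^2 = 6.7^2 + 8.9^2 = 124.1
d = sqrt(124.1) = 11.14

11.14


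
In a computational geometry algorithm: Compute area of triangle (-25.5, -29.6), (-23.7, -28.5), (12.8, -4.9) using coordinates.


Area = |x_A(y_B-y_C) + x_B(y_C-y_A) + x_C(y_A-y_B)|/2
= |601.8 + (-585.39) + (-14.08)|/2
= 2.33/2 = 1.165

1.165


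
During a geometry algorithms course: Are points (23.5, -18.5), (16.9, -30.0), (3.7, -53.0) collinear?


Cross product: (16.9-23.5)*((-53)-(-18.5)) - ((-30)-(-18.5))*(3.7-23.5)
= 0

Yes, collinear


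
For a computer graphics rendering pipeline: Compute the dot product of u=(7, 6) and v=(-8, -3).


u . v = u_x*v_x + u_y*v_y = 7*(-8) + 6*(-3)
= (-56) + (-18) = -74

-74


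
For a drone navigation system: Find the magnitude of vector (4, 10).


|u| = sqrt(4^2 + 10^2) = sqrt(116) = 10.7703

10.7703


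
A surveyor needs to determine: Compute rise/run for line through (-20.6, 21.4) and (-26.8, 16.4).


slope = (y2-y1)/(x2-x1) = (16.4-21.4)/((-26.8)-(-20.6)) = (-5)/(-6.2) = 0.8065

0.8065


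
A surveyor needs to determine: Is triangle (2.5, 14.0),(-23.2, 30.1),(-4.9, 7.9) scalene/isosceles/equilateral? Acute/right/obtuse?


Side lengths squared: AB^2=919.7, BC^2=827.73, CA^2=91.97
Sorted: [91.97, 827.73, 919.7]
By sides: Scalene, By angles: Right

Scalene, Right


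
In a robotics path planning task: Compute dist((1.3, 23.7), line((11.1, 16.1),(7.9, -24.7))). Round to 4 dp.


|cross product| = 424.16
|line direction| = sqrt(1674.88) = 40.9253
Distance = 424.16/sqrt(1674.88) = 10.3642

10.3642


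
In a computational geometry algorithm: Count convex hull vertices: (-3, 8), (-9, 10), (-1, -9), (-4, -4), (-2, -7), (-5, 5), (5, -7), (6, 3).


Convex hull vertices (CCW): (-9, 10), (-4, -4), (-1, -9), (5, -7), (6, 3), (-3, 8)
Count = 6

6


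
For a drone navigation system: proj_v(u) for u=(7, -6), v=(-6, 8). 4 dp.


u.v = -90, |v| = sqrt(100) = 10
Scalar projection = u.v / |v| = -90 / sqrt(100) = -9

-9


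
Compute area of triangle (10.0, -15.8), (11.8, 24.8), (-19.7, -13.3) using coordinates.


Area = |x_A(y_B-y_C) + x_B(y_C-y_A) + x_C(y_A-y_B)|/2
= |381 + 29.5 + 799.82|/2
= 1210.32/2 = 605.16

605.16


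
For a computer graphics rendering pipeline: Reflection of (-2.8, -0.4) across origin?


Reflection over origin: (x,y) -> (-x,-y)
(-2.8, -0.4) -> (2.8, 0.4)

(2.8, 0.4)


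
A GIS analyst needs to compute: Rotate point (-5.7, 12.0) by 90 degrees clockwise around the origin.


90° CW: (x,y) -> (y, -x)
(-5.7,12) -> (12, 5.7)

(12, 5.7)


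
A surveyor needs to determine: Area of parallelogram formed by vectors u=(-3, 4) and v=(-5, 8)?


|u x v| = |(-3)*8 - 4*(-5)|
= |(-24) - (-20)| = 4

4


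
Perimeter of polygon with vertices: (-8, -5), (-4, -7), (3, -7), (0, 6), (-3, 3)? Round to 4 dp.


Sides: (-8, -5)->(-4, -7): sqrt(20) = 4.472136, (-4, -7)->(3, -7): sqrt(49) = 7, (3, -7)->(0, 6): sqrt(178) = 13.341664, (0, 6)->(-3, 3): sqrt(18) = 4.242641, (-3, 3)->(-8, -5): sqrt(89) = 9.433981
Sum = 38.490422
Perimeter = 38.4904

38.4904


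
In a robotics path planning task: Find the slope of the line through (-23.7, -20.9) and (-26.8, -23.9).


slope = (y2-y1)/(x2-x1) = ((-23.9)-(-20.9))/((-26.8)-(-23.7)) = (-3)/(-3.1) = 0.9677

0.9677


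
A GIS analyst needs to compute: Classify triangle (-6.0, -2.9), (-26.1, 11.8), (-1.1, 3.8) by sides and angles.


Side lengths squared: AB^2=620.1, BC^2=689, CA^2=68.9
Sorted: [68.9, 620.1, 689]
By sides: Scalene, By angles: Right

Scalene, Right


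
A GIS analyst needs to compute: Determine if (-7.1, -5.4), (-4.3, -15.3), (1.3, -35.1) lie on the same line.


Cross product: ((-4.3)-(-7.1))*((-35.1)-(-5.4)) - ((-15.3)-(-5.4))*(1.3-(-7.1))
= 0

Yes, collinear


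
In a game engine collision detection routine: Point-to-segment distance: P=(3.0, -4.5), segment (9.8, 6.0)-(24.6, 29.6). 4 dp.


Project P onto AB: t = 0 (clamped to [0,1])
Closest point on segment: (9.8, 6)
Distance: 12.5096

12.5096


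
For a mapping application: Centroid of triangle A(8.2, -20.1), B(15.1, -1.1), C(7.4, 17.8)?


Centroid = ((x_A+x_B+x_C)/3, (y_A+y_B+y_C)/3)
= ((8.2+15.1+7.4)/3, ((-20.1)+(-1.1)+17.8)/3)
= (10.2333, -1.1333)

(10.2333, -1.1333)


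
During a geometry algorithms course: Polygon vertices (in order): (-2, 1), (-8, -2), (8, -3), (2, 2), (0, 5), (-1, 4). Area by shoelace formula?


Shoelace sum: ((-2)*(-2) - (-8)*1) + ((-8)*(-3) - 8*(-2)) + (8*2 - 2*(-3)) + (2*5 - 0*2) + (0*4 - (-1)*5) + ((-1)*1 - (-2)*4)
= 96
Area = |96|/2 = 48

48


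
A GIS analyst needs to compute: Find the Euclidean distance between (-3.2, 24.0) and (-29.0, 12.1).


dx=-25.8, dy=-11.9
d^2 = (-25.8)^2 + (-11.9)^2 = 807.25
d = sqrt(807.25) = 28.4121

28.4121


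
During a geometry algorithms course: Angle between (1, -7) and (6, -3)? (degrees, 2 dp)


u.v = 27, |u| = sqrt(50) = 7.0711, |v| = sqrt(45) = 6.7082
cos(theta) = u.v/(|u||v|) = 27/sqrt(2250) = 0.56921
theta = acos(0.56921) = 55.3 degrees

55.3 degrees


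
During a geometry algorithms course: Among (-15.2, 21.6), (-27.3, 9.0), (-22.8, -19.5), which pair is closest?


d(P0,P1) = 17.4691, d(P0,P2) = 41.7968, d(P1,P2) = 28.8531
Closest: P0 and P1

Closest pair: (-15.2, 21.6) and (-27.3, 9.0), distance = 17.4691


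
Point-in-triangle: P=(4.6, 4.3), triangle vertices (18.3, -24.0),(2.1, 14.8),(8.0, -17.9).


Cross products: AB x AP = 73.1, BC x BP = 19.8, CA x CP = 207.92
All same sign? yes

Yes, inside


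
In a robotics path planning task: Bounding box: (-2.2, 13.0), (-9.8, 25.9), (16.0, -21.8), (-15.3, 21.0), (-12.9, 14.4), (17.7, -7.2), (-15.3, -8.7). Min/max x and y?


x range: [-15.3, 17.7]
y range: [-21.8, 25.9]
Bounding box: (-15.3,-21.8) to (17.7,25.9)

(-15.3,-21.8) to (17.7,25.9)


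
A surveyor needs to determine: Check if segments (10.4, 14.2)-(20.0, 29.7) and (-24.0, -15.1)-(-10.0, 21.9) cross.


Cross products: d1=-862.6, d2=-1000.8, d3=251.92, d4=390.12
d1*d2 < 0 and d3*d4 < 0? no

No, they don't intersect


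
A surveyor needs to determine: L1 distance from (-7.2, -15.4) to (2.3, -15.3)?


|(-7.2)-2.3| + |(-15.4)-(-15.3)| = 9.5 + 0.1 = 9.6

9.6


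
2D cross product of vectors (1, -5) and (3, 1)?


u x v = u_x*v_y - u_y*v_x = 1*1 - (-5)*3
= 1 - (-15) = 16

16


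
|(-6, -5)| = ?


|u| = sqrt((-6)^2 + (-5)^2) = sqrt(61) = 7.8102

7.8102


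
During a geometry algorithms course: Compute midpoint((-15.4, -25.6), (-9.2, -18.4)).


M = (((-15.4)+(-9.2))/2, ((-25.6)+(-18.4))/2)
= (-12.3, -22)

(-12.3, -22)


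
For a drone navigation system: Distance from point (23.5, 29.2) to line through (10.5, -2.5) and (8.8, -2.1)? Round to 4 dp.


|cross product| = 59.09
|line direction| = sqrt(3.05) = 1.7464
Distance = 59.09/sqrt(3.05) = 33.8348

33.8348


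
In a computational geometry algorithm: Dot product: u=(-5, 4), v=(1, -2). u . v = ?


u . v = u_x*v_x + u_y*v_y = (-5)*1 + 4*(-2)
= (-5) + (-8) = -13

-13


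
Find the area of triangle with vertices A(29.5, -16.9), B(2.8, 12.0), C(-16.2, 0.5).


Area = |x_A(y_B-y_C) + x_B(y_C-y_A) + x_C(y_A-y_B)|/2
= |339.25 + 48.72 + 468.18|/2
= 856.15/2 = 428.075

428.075


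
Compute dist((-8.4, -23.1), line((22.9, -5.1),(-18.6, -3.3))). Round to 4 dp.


|cross product| = 803.34
|line direction| = sqrt(1725.49) = 41.539
Distance = 803.34/sqrt(1725.49) = 19.3394

19.3394


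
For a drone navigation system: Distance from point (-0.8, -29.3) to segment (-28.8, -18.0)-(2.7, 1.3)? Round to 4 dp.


Project P onto AB: t = 0.4865 (clamped to [0,1])
Closest point on segment: (-13.4761, -8.6111)
Distance: 24.2635

24.2635


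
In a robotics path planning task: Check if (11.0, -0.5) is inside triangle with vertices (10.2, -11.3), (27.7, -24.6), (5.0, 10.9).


Cross products: AB x AP = 199.64, BC x BP = 45.78, CA x CP = 73.92
All same sign? yes

Yes, inside


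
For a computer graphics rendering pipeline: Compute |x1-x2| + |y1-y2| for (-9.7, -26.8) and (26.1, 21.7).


|(-9.7)-26.1| + |(-26.8)-21.7| = 35.8 + 48.5 = 84.3

84.3


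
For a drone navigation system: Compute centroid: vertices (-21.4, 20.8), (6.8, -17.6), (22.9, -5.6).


Centroid = ((x_A+x_B+x_C)/3, (y_A+y_B+y_C)/3)
= (((-21.4)+6.8+22.9)/3, (20.8+(-17.6)+(-5.6))/3)
= (2.7667, -0.8)

(2.7667, -0.8)


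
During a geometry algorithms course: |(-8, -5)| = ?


|u| = sqrt((-8)^2 + (-5)^2) = sqrt(89) = 9.434

9.434


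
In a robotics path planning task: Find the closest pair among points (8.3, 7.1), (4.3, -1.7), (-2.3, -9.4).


d(P0,P1) = 9.6664, d(P0,P2) = 19.6115, d(P1,P2) = 10.1415
Closest: P0 and P1

Closest pair: (8.3, 7.1) and (4.3, -1.7), distance = 9.6664


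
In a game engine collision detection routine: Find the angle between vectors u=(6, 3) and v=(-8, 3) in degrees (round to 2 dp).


u.v = -39, |u| = sqrt(45) = 6.7082, |v| = sqrt(73) = 8.544
cos(theta) = u.v/(|u||v|) = -39/sqrt(3285) = -0.680451
theta = acos(-0.680451) = 132.88 degrees

132.88 degrees


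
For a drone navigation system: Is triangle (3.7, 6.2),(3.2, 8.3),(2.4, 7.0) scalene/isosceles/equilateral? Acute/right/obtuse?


Side lengths squared: AB^2=4.66, BC^2=2.33, CA^2=2.33
Sorted: [2.33, 2.33, 4.66]
By sides: Isosceles, By angles: Right

Isosceles, Right


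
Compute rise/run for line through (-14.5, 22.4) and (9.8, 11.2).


slope = (y2-y1)/(x2-x1) = (11.2-22.4)/(9.8-(-14.5)) = (-11.2)/24.3 = -0.4609

-0.4609


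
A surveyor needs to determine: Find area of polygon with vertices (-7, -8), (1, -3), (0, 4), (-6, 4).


Shoelace sum: ((-7)*(-3) - 1*(-8)) + (1*4 - 0*(-3)) + (0*4 - (-6)*4) + ((-6)*(-8) - (-7)*4)
= 133
Area = |133|/2 = 66.5

66.5


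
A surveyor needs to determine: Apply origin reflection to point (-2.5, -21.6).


Reflection over origin: (x,y) -> (-x,-y)
(-2.5, -21.6) -> (2.5, 21.6)

(2.5, 21.6)


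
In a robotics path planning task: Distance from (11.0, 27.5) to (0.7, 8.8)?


dx=-10.3, dy=-18.7
d^2 = (-10.3)^2 + (-18.7)^2 = 455.78
d = sqrt(455.78) = 21.349

21.349


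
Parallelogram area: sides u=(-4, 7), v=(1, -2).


|u x v| = |(-4)*(-2) - 7*1|
= |8 - 7| = 1

1


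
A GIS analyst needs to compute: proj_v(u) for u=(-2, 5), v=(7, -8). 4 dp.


u.v = -54, |v| = sqrt(113) = 10.6301
Scalar projection = u.v / |v| = -54 / sqrt(113) = -5.0799

-5.0799


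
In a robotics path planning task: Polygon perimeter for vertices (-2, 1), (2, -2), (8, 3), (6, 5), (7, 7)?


Sides: (-2, 1)->(2, -2): sqrt(25) = 5, (2, -2)->(8, 3): sqrt(61) = 7.81025, (8, 3)->(6, 5): sqrt(8) = 2.828427, (6, 5)->(7, 7): sqrt(5) = 2.236068, (7, 7)->(-2, 1): sqrt(117) = 10.816654
Sum = 28.691399
Perimeter = 28.6914

28.6914


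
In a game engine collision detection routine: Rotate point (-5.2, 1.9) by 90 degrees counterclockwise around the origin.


90° CCW: (x,y) -> (-y, x)
(-5.2,1.9) -> (-1.9, -5.2)

(-1.9, -5.2)


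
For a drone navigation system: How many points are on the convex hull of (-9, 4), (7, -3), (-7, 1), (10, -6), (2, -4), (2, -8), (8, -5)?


Convex hull vertices (CCW): (-9, 4), (-7, 1), (2, -8), (10, -6), (7, -3)
Count = 5

5


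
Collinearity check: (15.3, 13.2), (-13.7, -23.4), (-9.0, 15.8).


Cross product: ((-13.7)-15.3)*(15.8-13.2) - ((-23.4)-13.2)*((-9)-15.3)
= -964.78

No, not collinear


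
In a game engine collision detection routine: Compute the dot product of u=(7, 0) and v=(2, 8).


u . v = u_x*v_x + u_y*v_y = 7*2 + 0*8
= 14 + 0 = 14

14


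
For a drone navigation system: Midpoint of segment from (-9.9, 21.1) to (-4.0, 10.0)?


M = (((-9.9)+(-4))/2, (21.1+10)/2)
= (-6.95, 15.55)

(-6.95, 15.55)


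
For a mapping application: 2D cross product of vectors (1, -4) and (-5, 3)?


u x v = u_x*v_y - u_y*v_x = 1*3 - (-4)*(-5)
= 3 - 20 = -17

-17


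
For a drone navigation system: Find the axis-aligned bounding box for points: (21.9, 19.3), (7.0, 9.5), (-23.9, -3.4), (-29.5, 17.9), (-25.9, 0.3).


x range: [-29.5, 21.9]
y range: [-3.4, 19.3]
Bounding box: (-29.5,-3.4) to (21.9,19.3)

(-29.5,-3.4) to (21.9,19.3)


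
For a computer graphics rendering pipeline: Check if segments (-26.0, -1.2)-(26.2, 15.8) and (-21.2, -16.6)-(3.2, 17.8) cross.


Cross products: d1=540.88, d2=-840, d3=-885.48, d4=495.4
d1*d2 < 0 and d3*d4 < 0? yes

Yes, they intersect


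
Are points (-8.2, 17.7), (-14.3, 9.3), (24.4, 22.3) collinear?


Cross product: ((-14.3)-(-8.2))*(22.3-17.7) - (9.3-17.7)*(24.4-(-8.2))
= 245.78

No, not collinear


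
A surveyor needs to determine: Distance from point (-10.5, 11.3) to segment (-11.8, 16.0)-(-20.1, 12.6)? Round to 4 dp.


Project P onto AB: t = 0.0645 (clamped to [0,1])
Closest point on segment: (-12.3355, 15.7807)
Distance: 4.842

4.842


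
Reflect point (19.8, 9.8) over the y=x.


Reflection over y=x: (x,y) -> (y,x)
(19.8, 9.8) -> (9.8, 19.8)

(9.8, 19.8)


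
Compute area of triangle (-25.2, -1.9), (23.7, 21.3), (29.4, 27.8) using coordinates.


Area = |x_A(y_B-y_C) + x_B(y_C-y_A) + x_C(y_A-y_B)|/2
= |163.8 + 703.89 + (-682.08)|/2
= 185.61/2 = 92.805

92.805


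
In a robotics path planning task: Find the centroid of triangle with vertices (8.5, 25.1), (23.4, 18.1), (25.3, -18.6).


Centroid = ((x_A+x_B+x_C)/3, (y_A+y_B+y_C)/3)
= ((8.5+23.4+25.3)/3, (25.1+18.1+(-18.6))/3)
= (19.0667, 8.2)

(19.0667, 8.2)


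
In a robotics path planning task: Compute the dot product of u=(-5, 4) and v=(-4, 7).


u . v = u_x*v_x + u_y*v_y = (-5)*(-4) + 4*7
= 20 + 28 = 48

48


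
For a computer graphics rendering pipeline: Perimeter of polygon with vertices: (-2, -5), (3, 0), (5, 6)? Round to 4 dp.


Sides: (-2, -5)->(3, 0): sqrt(50) = 7.071068, (3, 0)->(5, 6): sqrt(40) = 6.324555, (5, 6)->(-2, -5): sqrt(170) = 13.038405
Sum = 26.434028
Perimeter = 26.434

26.434


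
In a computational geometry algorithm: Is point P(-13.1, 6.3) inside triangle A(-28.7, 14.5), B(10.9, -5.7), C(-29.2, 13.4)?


Cross products: AB x AP = -9.6, BC x BP = -22.8, CA x CP = -21.26
All same sign? yes

Yes, inside


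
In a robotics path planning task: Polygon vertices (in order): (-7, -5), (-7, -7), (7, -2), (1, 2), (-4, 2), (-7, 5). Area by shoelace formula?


Shoelace sum: ((-7)*(-7) - (-7)*(-5)) + ((-7)*(-2) - 7*(-7)) + (7*2 - 1*(-2)) + (1*2 - (-4)*2) + ((-4)*5 - (-7)*2) + ((-7)*(-5) - (-7)*5)
= 167
Area = |167|/2 = 83.5

83.5


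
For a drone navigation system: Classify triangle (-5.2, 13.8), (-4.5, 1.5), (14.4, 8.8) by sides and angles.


Side lengths squared: AB^2=151.78, BC^2=410.5, CA^2=409.16
Sorted: [151.78, 409.16, 410.5]
By sides: Scalene, By angles: Acute

Scalene, Acute


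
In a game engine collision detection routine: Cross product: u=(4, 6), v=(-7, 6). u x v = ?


u x v = u_x*v_y - u_y*v_x = 4*6 - 6*(-7)
= 24 - (-42) = 66

66


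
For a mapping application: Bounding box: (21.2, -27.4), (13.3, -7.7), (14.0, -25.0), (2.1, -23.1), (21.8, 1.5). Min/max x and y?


x range: [2.1, 21.8]
y range: [-27.4, 1.5]
Bounding box: (2.1,-27.4) to (21.8,1.5)

(2.1,-27.4) to (21.8,1.5)


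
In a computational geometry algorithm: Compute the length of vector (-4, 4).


|u| = sqrt((-4)^2 + 4^2) = sqrt(32) = 5.6569

5.6569


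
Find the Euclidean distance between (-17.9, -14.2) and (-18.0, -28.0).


dx=-0.1, dy=-13.8
d^2 = (-0.1)^2 + (-13.8)^2 = 190.45
d = sqrt(190.45) = 13.8004

13.8004


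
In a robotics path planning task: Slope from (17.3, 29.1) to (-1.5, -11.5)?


slope = (y2-y1)/(x2-x1) = ((-11.5)-29.1)/((-1.5)-17.3) = (-40.6)/(-18.8) = 2.1596

2.1596


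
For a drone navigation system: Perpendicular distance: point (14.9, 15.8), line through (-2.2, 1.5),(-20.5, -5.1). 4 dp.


|cross product| = 148.83
|line direction| = sqrt(378.45) = 19.4538
Distance = 148.83/sqrt(378.45) = 7.6504

7.6504


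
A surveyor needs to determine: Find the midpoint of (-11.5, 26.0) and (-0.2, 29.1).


M = (((-11.5)+(-0.2))/2, (26+29.1)/2)
= (-5.85, 27.55)

(-5.85, 27.55)


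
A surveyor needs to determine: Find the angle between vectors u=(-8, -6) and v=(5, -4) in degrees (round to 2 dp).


u.v = -16, |u| = sqrt(100) = 10, |v| = sqrt(41) = 6.4031
cos(theta) = u.v/(|u||v|) = -16/sqrt(4100) = -0.249878
theta = acos(-0.249878) = 104.47 degrees

104.47 degrees


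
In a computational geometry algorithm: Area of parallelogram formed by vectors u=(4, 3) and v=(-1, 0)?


|u x v| = |4*0 - 3*(-1)|
= |0 - (-3)| = 3

3


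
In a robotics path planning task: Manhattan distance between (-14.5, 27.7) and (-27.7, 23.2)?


|(-14.5)-(-27.7)| + |27.7-23.2| = 13.2 + 4.5 = 17.7

17.7


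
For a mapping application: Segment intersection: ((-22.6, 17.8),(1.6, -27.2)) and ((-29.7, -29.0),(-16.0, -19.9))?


Cross products: d1=576.55, d2=-260.17, d3=-1452.06, d4=-615.34
d1*d2 < 0 and d3*d4 < 0? no

No, they don't intersect


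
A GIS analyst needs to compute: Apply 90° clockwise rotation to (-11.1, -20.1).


90° CW: (x,y) -> (y, -x)
(-11.1,-20.1) -> (-20.1, 11.1)

(-20.1, 11.1)


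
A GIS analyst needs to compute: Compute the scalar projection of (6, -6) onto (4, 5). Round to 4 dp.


u.v = -6, |v| = sqrt(41) = 6.4031
Scalar projection = u.v / |v| = -6 / sqrt(41) = -0.937

-0.937


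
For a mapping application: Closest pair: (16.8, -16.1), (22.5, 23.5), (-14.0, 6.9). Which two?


d(P0,P1) = 40.0081, d(P0,P2) = 38.4401, d(P1,P2) = 40.0975
Closest: P0 and P2

Closest pair: (16.8, -16.1) and (-14.0, 6.9), distance = 38.4401


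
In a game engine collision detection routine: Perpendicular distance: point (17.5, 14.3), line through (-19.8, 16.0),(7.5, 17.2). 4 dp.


|cross product| = 91.17
|line direction| = sqrt(746.73) = 27.3264
Distance = 91.17/sqrt(746.73) = 3.3363

3.3363


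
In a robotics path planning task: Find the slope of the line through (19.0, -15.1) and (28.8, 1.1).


slope = (y2-y1)/(x2-x1) = (1.1-(-15.1))/(28.8-19) = 16.2/9.8 = 1.6531

1.6531


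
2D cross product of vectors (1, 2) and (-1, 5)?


u x v = u_x*v_y - u_y*v_x = 1*5 - 2*(-1)
= 5 - (-2) = 7

7


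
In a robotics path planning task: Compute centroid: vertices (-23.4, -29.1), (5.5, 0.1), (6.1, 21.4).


Centroid = ((x_A+x_B+x_C)/3, (y_A+y_B+y_C)/3)
= (((-23.4)+5.5+6.1)/3, ((-29.1)+0.1+21.4)/3)
= (-3.9333, -2.5333)

(-3.9333, -2.5333)


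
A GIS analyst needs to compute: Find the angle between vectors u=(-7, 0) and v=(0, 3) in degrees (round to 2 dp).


u.v = 0, |u| = sqrt(49) = 7, |v| = sqrt(9) = 3
cos(theta) = u.v/(|u||v|) = 0/sqrt(441) = 0
theta = acos(0) = 90 degrees

90 degrees


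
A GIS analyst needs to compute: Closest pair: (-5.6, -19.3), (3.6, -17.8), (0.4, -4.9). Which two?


d(P0,P1) = 9.3215, d(P0,P2) = 15.6, d(P1,P2) = 13.291
Closest: P0 and P1

Closest pair: (-5.6, -19.3) and (3.6, -17.8), distance = 9.3215


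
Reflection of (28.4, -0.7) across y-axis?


Reflection over y-axis: (x,y) -> (-x,y)
(28.4, -0.7) -> (-28.4, -0.7)

(-28.4, -0.7)


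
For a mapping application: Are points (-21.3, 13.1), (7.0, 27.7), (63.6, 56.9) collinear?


Cross product: (7-(-21.3))*(56.9-13.1) - (27.7-13.1)*(63.6-(-21.3))
= 0

Yes, collinear


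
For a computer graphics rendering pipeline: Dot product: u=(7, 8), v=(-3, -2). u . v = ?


u . v = u_x*v_x + u_y*v_y = 7*(-3) + 8*(-2)
= (-21) + (-16) = -37

-37


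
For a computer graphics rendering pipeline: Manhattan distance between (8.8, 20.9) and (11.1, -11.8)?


|8.8-11.1| + |20.9-(-11.8)| = 2.3 + 32.7 = 35

35


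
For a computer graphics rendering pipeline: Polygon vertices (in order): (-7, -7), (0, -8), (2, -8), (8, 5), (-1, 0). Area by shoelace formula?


Shoelace sum: ((-7)*(-8) - 0*(-7)) + (0*(-8) - 2*(-8)) + (2*5 - 8*(-8)) + (8*0 - (-1)*5) + ((-1)*(-7) - (-7)*0)
= 158
Area = |158|/2 = 79

79


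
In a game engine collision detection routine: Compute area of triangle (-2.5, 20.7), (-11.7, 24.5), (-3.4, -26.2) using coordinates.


Area = |x_A(y_B-y_C) + x_B(y_C-y_A) + x_C(y_A-y_B)|/2
= |(-126.75) + 548.73 + 12.92|/2
= 434.9/2 = 217.45

217.45


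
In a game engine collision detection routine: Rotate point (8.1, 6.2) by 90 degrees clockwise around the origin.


90° CW: (x,y) -> (y, -x)
(8.1,6.2) -> (6.2, -8.1)

(6.2, -8.1)


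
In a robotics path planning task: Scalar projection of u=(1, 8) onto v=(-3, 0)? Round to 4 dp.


u.v = -3, |v| = sqrt(9) = 3
Scalar projection = u.v / |v| = -3 / sqrt(9) = -1

-1


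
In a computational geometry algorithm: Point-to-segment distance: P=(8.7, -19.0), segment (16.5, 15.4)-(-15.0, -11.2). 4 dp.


Project P onto AB: t = 0.6829 (clamped to [0,1])
Closest point on segment: (-5.0102, -2.7642)
Distance: 21.2502

21.2502


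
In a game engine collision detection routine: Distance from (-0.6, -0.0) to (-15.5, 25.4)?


dx=-14.9, dy=25.4
d^2 = (-14.9)^2 + 25.4^2 = 867.17
d = sqrt(867.17) = 29.4478

29.4478


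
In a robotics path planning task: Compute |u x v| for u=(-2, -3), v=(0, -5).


|u x v| = |(-2)*(-5) - (-3)*0|
= |10 - 0| = 10

10


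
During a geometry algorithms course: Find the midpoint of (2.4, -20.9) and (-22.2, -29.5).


M = ((2.4+(-22.2))/2, ((-20.9)+(-29.5))/2)
= (-9.9, -25.2)

(-9.9, -25.2)


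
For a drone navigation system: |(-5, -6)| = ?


|u| = sqrt((-5)^2 + (-6)^2) = sqrt(61) = 7.8102

7.8102


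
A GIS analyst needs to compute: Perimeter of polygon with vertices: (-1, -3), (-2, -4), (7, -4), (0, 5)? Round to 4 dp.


Sides: (-1, -3)->(-2, -4): sqrt(2) = 1.414214, (-2, -4)->(7, -4): sqrt(81) = 9, (7, -4)->(0, 5): sqrt(130) = 11.401754, (0, 5)->(-1, -3): sqrt(65) = 8.062258
Sum = 29.878226
Perimeter = 29.8782

29.8782


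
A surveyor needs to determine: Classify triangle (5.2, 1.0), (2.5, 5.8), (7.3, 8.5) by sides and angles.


Side lengths squared: AB^2=30.33, BC^2=30.33, CA^2=60.66
Sorted: [30.33, 30.33, 60.66]
By sides: Isosceles, By angles: Right

Isosceles, Right


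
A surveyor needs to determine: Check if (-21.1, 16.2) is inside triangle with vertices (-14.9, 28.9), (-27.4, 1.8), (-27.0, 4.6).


Cross products: AB x AP = -9.27, BC x BP = -11.88, CA x CP = -3.01
All same sign? yes

Yes, inside


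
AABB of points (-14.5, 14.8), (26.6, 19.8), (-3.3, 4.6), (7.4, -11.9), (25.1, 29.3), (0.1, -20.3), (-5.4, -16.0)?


x range: [-14.5, 26.6]
y range: [-20.3, 29.3]
Bounding box: (-14.5,-20.3) to (26.6,29.3)

(-14.5,-20.3) to (26.6,29.3)


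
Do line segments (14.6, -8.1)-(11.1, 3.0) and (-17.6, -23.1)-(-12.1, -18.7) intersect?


Cross products: d1=-59.18, d2=17.27, d3=409.92, d4=333.47
d1*d2 < 0 and d3*d4 < 0? no

No, they don't intersect


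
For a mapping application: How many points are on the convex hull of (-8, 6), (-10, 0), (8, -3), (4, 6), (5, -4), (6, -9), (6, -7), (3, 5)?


Convex hull vertices (CCW): (-10, 0), (6, -9), (8, -3), (4, 6), (-8, 6)
Count = 5

5


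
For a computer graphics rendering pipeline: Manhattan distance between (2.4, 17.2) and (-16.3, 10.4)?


|2.4-(-16.3)| + |17.2-10.4| = 18.7 + 6.8 = 25.5

25.5


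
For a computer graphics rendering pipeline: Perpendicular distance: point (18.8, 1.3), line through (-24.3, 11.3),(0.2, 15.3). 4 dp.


|cross product| = 417.4
|line direction| = sqrt(616.25) = 24.8244
Distance = 417.4/sqrt(616.25) = 16.8141

16.8141


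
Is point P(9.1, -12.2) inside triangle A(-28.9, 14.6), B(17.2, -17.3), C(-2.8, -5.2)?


Cross products: AB x AP = -23.28, BC x BP = -3.99, CA x CP = -52.92
All same sign? yes

Yes, inside


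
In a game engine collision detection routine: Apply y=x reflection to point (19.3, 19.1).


Reflection over y=x: (x,y) -> (y,x)
(19.3, 19.1) -> (19.1, 19.3)

(19.1, 19.3)


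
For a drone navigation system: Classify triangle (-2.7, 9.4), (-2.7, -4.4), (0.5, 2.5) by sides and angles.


Side lengths squared: AB^2=190.44, BC^2=57.85, CA^2=57.85
Sorted: [57.85, 57.85, 190.44]
By sides: Isosceles, By angles: Obtuse

Isosceles, Obtuse


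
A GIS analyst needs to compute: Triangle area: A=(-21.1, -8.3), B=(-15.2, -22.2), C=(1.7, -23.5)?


Area = |x_A(y_B-y_C) + x_B(y_C-y_A) + x_C(y_A-y_B)|/2
= |(-27.43) + 231.04 + 23.63|/2
= 227.24/2 = 113.62

113.62


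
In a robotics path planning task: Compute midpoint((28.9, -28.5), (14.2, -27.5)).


M = ((28.9+14.2)/2, ((-28.5)+(-27.5))/2)
= (21.55, -28)

(21.55, -28)


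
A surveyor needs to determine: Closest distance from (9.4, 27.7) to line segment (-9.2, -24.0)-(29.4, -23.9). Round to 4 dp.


Project P onto AB: t = 0.4853 (clamped to [0,1])
Closest point on segment: (9.5338, -23.9515)
Distance: 51.6516

51.6516


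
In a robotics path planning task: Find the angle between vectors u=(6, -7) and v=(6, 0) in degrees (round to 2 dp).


u.v = 36, |u| = sqrt(85) = 9.2195, |v| = sqrt(36) = 6
cos(theta) = u.v/(|u||v|) = 36/sqrt(3060) = 0.650791
theta = acos(0.650791) = 49.4 degrees

49.4 degrees


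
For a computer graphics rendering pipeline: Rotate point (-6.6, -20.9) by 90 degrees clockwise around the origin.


90° CW: (x,y) -> (y, -x)
(-6.6,-20.9) -> (-20.9, 6.6)

(-20.9, 6.6)


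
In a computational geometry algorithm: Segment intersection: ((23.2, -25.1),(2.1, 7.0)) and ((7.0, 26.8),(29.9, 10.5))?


Cross products: d1=-924.45, d2=-533.29, d3=-575.07, d4=-966.23
d1*d2 < 0 and d3*d4 < 0? no

No, they don't intersect


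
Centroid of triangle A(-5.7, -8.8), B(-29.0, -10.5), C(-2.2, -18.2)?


Centroid = ((x_A+x_B+x_C)/3, (y_A+y_B+y_C)/3)
= (((-5.7)+(-29)+(-2.2))/3, ((-8.8)+(-10.5)+(-18.2))/3)
= (-12.3, -12.5)

(-12.3, -12.5)


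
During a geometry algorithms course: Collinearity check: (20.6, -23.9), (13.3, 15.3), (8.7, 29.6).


Cross product: (13.3-20.6)*(29.6-(-23.9)) - (15.3-(-23.9))*(8.7-20.6)
= 75.93

No, not collinear


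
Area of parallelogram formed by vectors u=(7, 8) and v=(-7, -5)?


|u x v| = |7*(-5) - 8*(-7)|
= |(-35) - (-56)| = 21

21


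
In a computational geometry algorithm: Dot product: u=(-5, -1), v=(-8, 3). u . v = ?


u . v = u_x*v_x + u_y*v_y = (-5)*(-8) + (-1)*3
= 40 + (-3) = 37

37


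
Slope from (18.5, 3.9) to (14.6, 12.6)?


slope = (y2-y1)/(x2-x1) = (12.6-3.9)/(14.6-18.5) = 8.7/(-3.9) = -2.2308

-2.2308


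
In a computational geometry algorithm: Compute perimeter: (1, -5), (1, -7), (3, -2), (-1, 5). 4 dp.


Sides: (1, -5)->(1, -7): sqrt(4) = 2, (1, -7)->(3, -2): sqrt(29) = 5.385165, (3, -2)->(-1, 5): sqrt(65) = 8.062258, (-1, 5)->(1, -5): sqrt(104) = 10.198039
Sum = 25.645462
Perimeter = 25.6455

25.6455


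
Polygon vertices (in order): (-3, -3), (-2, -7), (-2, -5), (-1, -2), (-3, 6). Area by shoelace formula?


Shoelace sum: ((-3)*(-7) - (-2)*(-3)) + ((-2)*(-5) - (-2)*(-7)) + ((-2)*(-2) - (-1)*(-5)) + ((-1)*6 - (-3)*(-2)) + ((-3)*(-3) - (-3)*6)
= 25
Area = |25|/2 = 12.5

12.5


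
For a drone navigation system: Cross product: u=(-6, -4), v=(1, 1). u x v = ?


u x v = u_x*v_y - u_y*v_x = (-6)*1 - (-4)*1
= (-6) - (-4) = -2

-2


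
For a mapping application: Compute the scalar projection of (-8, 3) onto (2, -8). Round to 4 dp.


u.v = -40, |v| = sqrt(68) = 8.2462
Scalar projection = u.v / |v| = -40 / sqrt(68) = -4.8507

-4.8507


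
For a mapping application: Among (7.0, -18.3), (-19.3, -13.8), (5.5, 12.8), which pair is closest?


d(P0,P1) = 26.6822, d(P0,P2) = 31.1362, d(P1,P2) = 36.3676
Closest: P0 and P1

Closest pair: (7.0, -18.3) and (-19.3, -13.8), distance = 26.6822


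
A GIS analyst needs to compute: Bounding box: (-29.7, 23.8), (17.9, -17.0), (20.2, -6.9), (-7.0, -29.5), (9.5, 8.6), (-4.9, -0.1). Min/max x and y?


x range: [-29.7, 20.2]
y range: [-29.5, 23.8]
Bounding box: (-29.7,-29.5) to (20.2,23.8)

(-29.7,-29.5) to (20.2,23.8)


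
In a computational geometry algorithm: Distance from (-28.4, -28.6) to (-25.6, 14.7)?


dx=2.8, dy=43.3
d^2 = 2.8^2 + 43.3^2 = 1882.73
d = sqrt(1882.73) = 43.3904

43.3904


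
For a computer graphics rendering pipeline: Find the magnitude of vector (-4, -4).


|u| = sqrt((-4)^2 + (-4)^2) = sqrt(32) = 5.6569

5.6569


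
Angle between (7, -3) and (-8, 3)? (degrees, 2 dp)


u.v = -65, |u| = sqrt(58) = 7.6158, |v| = sqrt(73) = 8.544
cos(theta) = u.v/(|u||v|) = -65/sqrt(4234) = -0.998937
theta = acos(-0.998937) = 177.36 degrees

177.36 degrees


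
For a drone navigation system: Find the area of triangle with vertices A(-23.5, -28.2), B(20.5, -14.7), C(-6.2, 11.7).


Area = |x_A(y_B-y_C) + x_B(y_C-y_A) + x_C(y_A-y_B)|/2
= |620.4 + 817.95 + 83.7|/2
= 1522.05/2 = 761.025

761.025


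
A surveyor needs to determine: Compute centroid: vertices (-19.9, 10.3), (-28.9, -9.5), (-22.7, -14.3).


Centroid = ((x_A+x_B+x_C)/3, (y_A+y_B+y_C)/3)
= (((-19.9)+(-28.9)+(-22.7))/3, (10.3+(-9.5)+(-14.3))/3)
= (-23.8333, -4.5)

(-23.8333, -4.5)


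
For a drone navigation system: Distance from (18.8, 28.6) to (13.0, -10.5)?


dx=-5.8, dy=-39.1
d^2 = (-5.8)^2 + (-39.1)^2 = 1562.45
d = sqrt(1562.45) = 39.5278

39.5278


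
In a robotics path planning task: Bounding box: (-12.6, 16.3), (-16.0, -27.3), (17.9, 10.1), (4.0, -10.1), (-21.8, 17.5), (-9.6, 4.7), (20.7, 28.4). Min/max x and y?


x range: [-21.8, 20.7]
y range: [-27.3, 28.4]
Bounding box: (-21.8,-27.3) to (20.7,28.4)

(-21.8,-27.3) to (20.7,28.4)


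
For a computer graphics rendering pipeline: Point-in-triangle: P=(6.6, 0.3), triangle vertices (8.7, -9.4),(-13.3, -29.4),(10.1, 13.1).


Cross products: AB x AP = -255.4, BC x BP = -150.77, CA x CP = -60.83
All same sign? yes

Yes, inside


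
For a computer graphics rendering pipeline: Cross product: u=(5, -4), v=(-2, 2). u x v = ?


u x v = u_x*v_y - u_y*v_x = 5*2 - (-4)*(-2)
= 10 - 8 = 2

2


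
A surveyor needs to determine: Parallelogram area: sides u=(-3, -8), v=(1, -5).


|u x v| = |(-3)*(-5) - (-8)*1|
= |15 - (-8)| = 23

23


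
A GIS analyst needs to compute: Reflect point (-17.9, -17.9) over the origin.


Reflection over origin: (x,y) -> (-x,-y)
(-17.9, -17.9) -> (17.9, 17.9)

(17.9, 17.9)


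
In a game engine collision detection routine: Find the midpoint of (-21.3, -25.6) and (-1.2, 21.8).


M = (((-21.3)+(-1.2))/2, ((-25.6)+21.8)/2)
= (-11.25, -1.9)

(-11.25, -1.9)


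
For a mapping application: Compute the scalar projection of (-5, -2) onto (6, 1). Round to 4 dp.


u.v = -32, |v| = sqrt(37) = 6.0828
Scalar projection = u.v / |v| = -32 / sqrt(37) = -5.2608

-5.2608


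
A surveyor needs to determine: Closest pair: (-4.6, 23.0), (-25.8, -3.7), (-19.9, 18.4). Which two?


d(P0,P1) = 34.093, d(P0,P2) = 15.9765, d(P1,P2) = 22.874
Closest: P0 and P2

Closest pair: (-4.6, 23.0) and (-19.9, 18.4), distance = 15.9765


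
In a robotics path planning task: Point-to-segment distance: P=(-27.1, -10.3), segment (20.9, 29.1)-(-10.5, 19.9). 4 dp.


Project P onto AB: t = 1 (clamped to [0,1])
Closest point on segment: (-10.5, 19.9)
Distance: 34.4616

34.4616


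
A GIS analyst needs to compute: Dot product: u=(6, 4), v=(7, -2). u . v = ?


u . v = u_x*v_x + u_y*v_y = 6*7 + 4*(-2)
= 42 + (-8) = 34

34


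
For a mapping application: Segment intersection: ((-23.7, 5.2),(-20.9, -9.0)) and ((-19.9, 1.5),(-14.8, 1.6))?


Cross products: d1=19.25, d2=-53.45, d3=43.6, d4=116.3
d1*d2 < 0 and d3*d4 < 0? no

No, they don't intersect


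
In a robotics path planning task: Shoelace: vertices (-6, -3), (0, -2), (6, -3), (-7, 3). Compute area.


Shoelace sum: ((-6)*(-2) - 0*(-3)) + (0*(-3) - 6*(-2)) + (6*3 - (-7)*(-3)) + ((-7)*(-3) - (-6)*3)
= 60
Area = |60|/2 = 30

30


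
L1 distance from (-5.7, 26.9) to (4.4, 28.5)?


|(-5.7)-4.4| + |26.9-28.5| = 10.1 + 1.6 = 11.7

11.7


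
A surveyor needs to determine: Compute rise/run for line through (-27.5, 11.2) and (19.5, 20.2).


slope = (y2-y1)/(x2-x1) = (20.2-11.2)/(19.5-(-27.5)) = 9/47 = 0.1915

0.1915


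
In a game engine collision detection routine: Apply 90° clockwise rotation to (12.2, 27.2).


90° CW: (x,y) -> (y, -x)
(12.2,27.2) -> (27.2, -12.2)

(27.2, -12.2)


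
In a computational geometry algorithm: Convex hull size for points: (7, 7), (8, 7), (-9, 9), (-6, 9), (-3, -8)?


Convex hull vertices (CCW): (-9, 9), (-3, -8), (8, 7), (-6, 9)
Count = 4

4


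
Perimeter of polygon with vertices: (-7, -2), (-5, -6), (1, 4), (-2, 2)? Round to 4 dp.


Sides: (-7, -2)->(-5, -6): sqrt(20) = 4.472136, (-5, -6)->(1, 4): sqrt(136) = 11.661904, (1, 4)->(-2, 2): sqrt(13) = 3.605551, (-2, 2)->(-7, -2): sqrt(41) = 6.403124
Sum = 26.142715
Perimeter = 26.1427

26.1427


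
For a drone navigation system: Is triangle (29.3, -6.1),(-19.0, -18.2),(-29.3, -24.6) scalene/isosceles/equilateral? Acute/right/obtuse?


Side lengths squared: AB^2=2479.3, BC^2=147.05, CA^2=3776.21
Sorted: [147.05, 2479.3, 3776.21]
By sides: Scalene, By angles: Obtuse

Scalene, Obtuse


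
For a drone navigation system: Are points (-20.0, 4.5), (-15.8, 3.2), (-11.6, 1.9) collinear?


Cross product: ((-15.8)-(-20))*(1.9-4.5) - (3.2-4.5)*((-11.6)-(-20))
= 0

Yes, collinear


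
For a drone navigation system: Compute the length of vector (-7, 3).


|u| = sqrt((-7)^2 + 3^2) = sqrt(58) = 7.6158

7.6158


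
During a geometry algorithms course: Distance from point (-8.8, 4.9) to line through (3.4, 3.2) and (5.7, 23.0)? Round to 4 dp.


|cross product| = 245.47
|line direction| = sqrt(397.33) = 19.9331
Distance = 245.47/sqrt(397.33) = 12.3147

12.3147


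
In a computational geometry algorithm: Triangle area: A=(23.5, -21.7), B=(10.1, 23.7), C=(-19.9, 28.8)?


Area = |x_A(y_B-y_C) + x_B(y_C-y_A) + x_C(y_A-y_B)|/2
= |(-119.85) + 510.05 + 903.46|/2
= 1293.66/2 = 646.83

646.83


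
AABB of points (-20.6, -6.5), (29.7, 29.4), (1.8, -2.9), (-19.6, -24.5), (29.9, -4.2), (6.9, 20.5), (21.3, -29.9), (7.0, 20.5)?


x range: [-20.6, 29.9]
y range: [-29.9, 29.4]
Bounding box: (-20.6,-29.9) to (29.9,29.4)

(-20.6,-29.9) to (29.9,29.4)


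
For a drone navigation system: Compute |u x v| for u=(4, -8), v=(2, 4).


|u x v| = |4*4 - (-8)*2|
= |16 - (-16)| = 32

32


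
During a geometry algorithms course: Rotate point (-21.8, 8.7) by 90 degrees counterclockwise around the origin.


90° CCW: (x,y) -> (-y, x)
(-21.8,8.7) -> (-8.7, -21.8)

(-8.7, -21.8)


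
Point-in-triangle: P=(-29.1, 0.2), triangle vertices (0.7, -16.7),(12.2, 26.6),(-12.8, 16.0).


Cross products: AB x AP = 1484.69, BC x BP = 222.22, CA x CP = -746.31
All same sign? no

No, outside


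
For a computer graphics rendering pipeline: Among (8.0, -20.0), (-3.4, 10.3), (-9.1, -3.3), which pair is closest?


d(P0,P1) = 32.3736, d(P0,P2) = 23.9019, d(P1,P2) = 14.7462
Closest: P1 and P2

Closest pair: (-3.4, 10.3) and (-9.1, -3.3), distance = 14.7462


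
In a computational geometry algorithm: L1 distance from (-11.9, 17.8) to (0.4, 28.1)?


|(-11.9)-0.4| + |17.8-28.1| = 12.3 + 10.3 = 22.6

22.6


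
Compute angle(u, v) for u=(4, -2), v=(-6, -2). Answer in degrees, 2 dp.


u.v = -20, |u| = sqrt(20) = 4.4721, |v| = sqrt(40) = 6.3246
cos(theta) = u.v/(|u||v|) = -20/sqrt(800) = -0.707107
theta = acos(-0.707107) = 135 degrees

135 degrees


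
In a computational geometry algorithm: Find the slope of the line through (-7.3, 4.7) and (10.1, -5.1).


slope = (y2-y1)/(x2-x1) = ((-5.1)-4.7)/(10.1-(-7.3)) = (-9.8)/17.4 = -0.5632

-0.5632


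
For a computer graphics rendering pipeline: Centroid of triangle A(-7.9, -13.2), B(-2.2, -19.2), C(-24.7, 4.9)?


Centroid = ((x_A+x_B+x_C)/3, (y_A+y_B+y_C)/3)
= (((-7.9)+(-2.2)+(-24.7))/3, ((-13.2)+(-19.2)+4.9)/3)
= (-11.6, -9.1667)

(-11.6, -9.1667)


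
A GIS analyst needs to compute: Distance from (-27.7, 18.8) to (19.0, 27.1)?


dx=46.7, dy=8.3
d^2 = 46.7^2 + 8.3^2 = 2249.78
d = sqrt(2249.78) = 47.4318

47.4318


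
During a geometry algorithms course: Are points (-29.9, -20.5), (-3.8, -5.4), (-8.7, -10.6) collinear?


Cross product: ((-3.8)-(-29.9))*((-10.6)-(-20.5)) - ((-5.4)-(-20.5))*((-8.7)-(-29.9))
= -61.73

No, not collinear


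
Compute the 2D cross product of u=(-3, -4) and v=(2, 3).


u x v = u_x*v_y - u_y*v_x = (-3)*3 - (-4)*2
= (-9) - (-8) = -1

-1


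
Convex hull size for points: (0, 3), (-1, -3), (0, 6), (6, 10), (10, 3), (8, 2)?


Convex hull vertices (CCW): (-1, -3), (10, 3), (6, 10), (0, 6)
Count = 4

4


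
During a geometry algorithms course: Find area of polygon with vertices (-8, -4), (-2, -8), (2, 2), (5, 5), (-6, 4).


Shoelace sum: ((-8)*(-8) - (-2)*(-4)) + ((-2)*2 - 2*(-8)) + (2*5 - 5*2) + (5*4 - (-6)*5) + ((-6)*(-4) - (-8)*4)
= 174
Area = |174|/2 = 87

87


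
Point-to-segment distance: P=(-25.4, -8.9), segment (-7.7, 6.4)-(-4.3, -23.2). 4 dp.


Project P onto AB: t = 0.4424 (clamped to [0,1])
Closest point on segment: (-6.1959, -6.6941)
Distance: 19.3303

19.3303


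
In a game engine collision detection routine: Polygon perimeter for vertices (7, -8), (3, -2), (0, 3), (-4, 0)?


Sides: (7, -8)->(3, -2): sqrt(52) = 7.211103, (3, -2)->(0, 3): sqrt(34) = 5.830952, (0, 3)->(-4, 0): sqrt(25) = 5, (-4, 0)->(7, -8): sqrt(185) = 13.601471
Sum = 31.643526
Perimeter = 31.6435

31.6435


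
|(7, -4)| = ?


|u| = sqrt(7^2 + (-4)^2) = sqrt(65) = 8.0623

8.0623


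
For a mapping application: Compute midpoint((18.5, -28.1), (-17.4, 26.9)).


M = ((18.5+(-17.4))/2, ((-28.1)+26.9)/2)
= (0.55, -0.6)

(0.55, -0.6)


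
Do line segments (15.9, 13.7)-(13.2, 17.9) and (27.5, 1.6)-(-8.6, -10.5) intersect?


Cross products: d1=-577.17, d2=-761.46, d3=-16.05, d4=168.24
d1*d2 < 0 and d3*d4 < 0? no

No, they don't intersect


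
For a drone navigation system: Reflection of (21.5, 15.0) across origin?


Reflection over origin: (x,y) -> (-x,-y)
(21.5, 15) -> (-21.5, -15)

(-21.5, -15)


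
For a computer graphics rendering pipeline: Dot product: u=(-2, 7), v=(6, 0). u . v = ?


u . v = u_x*v_x + u_y*v_y = (-2)*6 + 7*0
= (-12) + 0 = -12

-12


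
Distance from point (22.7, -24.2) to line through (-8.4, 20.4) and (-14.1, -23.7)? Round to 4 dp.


|cross product| = 1625.73
|line direction| = sqrt(1977.3) = 44.4668
Distance = 1625.73/sqrt(1977.3) = 36.5605

36.5605


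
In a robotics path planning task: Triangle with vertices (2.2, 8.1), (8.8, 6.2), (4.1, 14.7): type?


Side lengths squared: AB^2=47.17, BC^2=94.34, CA^2=47.17
Sorted: [47.17, 47.17, 94.34]
By sides: Isosceles, By angles: Right

Isosceles, Right


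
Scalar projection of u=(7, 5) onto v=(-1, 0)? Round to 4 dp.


u.v = -7, |v| = sqrt(1) = 1
Scalar projection = u.v / |v| = -7 / sqrt(1) = -7

-7


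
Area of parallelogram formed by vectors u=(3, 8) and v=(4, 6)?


|u x v| = |3*6 - 8*4|
= |18 - 32| = 14

14


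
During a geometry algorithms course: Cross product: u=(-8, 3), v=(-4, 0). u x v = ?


u x v = u_x*v_y - u_y*v_x = (-8)*0 - 3*(-4)
= 0 - (-12) = 12

12


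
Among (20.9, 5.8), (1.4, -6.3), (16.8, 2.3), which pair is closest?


d(P0,P1) = 22.9491, d(P0,P2) = 5.3907, d(P1,P2) = 17.6386
Closest: P0 and P2

Closest pair: (20.9, 5.8) and (16.8, 2.3), distance = 5.3907


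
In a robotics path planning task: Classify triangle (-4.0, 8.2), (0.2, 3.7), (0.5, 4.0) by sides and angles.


Side lengths squared: AB^2=37.89, BC^2=0.18, CA^2=37.89
Sorted: [0.18, 37.89, 37.89]
By sides: Isosceles, By angles: Acute

Isosceles, Acute


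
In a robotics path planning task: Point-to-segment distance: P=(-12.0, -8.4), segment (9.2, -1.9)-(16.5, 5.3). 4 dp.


Project P onto AB: t = 0 (clamped to [0,1])
Closest point on segment: (9.2, -1.9)
Distance: 22.1741

22.1741
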